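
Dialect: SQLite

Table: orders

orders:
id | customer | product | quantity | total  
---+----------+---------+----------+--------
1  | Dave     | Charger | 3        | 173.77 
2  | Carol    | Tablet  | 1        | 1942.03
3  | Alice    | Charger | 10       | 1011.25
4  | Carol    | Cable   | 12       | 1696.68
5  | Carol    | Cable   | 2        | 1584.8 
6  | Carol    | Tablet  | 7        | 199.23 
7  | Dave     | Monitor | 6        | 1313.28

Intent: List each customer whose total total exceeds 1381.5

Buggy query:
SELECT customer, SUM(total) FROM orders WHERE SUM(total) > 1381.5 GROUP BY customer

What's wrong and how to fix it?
Bug: SUM(total) is an aggregate, but WHERE filters rows before aggregation

Fix: Use HAVING (which filters groups after aggregation) instead of WHERE

Corrected query:
SELECT customer, SUM(total) FROM orders GROUP BY customer HAVING SUM(total) > 1381.5

Result:
customer | SUM(total)
---------+-----------
Carol    | 5422.74   
Dave     | 1487.05   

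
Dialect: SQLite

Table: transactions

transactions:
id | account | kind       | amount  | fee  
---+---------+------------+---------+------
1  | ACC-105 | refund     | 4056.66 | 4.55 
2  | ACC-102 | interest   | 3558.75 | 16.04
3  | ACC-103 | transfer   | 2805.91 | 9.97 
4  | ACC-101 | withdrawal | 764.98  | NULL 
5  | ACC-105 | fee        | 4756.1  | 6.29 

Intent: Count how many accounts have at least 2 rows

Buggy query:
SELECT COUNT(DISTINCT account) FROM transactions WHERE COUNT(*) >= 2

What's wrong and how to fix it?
Bug: COUNT(*) cannot appear in WHERE; the per-group count doesn't exist yet

Fix: Use a subquery that GROUPs and filters with HAVING, then count its rows

Corrected query:
SELECT COUNT(*) FROM (SELECT account FROM transactions GROUP BY account HAVING COUNT(*) >= 2)

Result:
COUNT(*)
--------
1       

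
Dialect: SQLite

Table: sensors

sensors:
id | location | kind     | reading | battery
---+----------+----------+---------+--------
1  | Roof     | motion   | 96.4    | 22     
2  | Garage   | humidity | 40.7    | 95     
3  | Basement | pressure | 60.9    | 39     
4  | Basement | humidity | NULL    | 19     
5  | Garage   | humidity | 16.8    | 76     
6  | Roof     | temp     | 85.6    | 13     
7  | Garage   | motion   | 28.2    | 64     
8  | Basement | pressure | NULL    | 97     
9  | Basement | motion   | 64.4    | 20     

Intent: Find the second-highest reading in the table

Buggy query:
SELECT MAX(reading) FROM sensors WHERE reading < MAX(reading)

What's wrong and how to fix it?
Bug: MAX(reading) on the right of the comparison is an aggregate-in-WHERE error

Fix: Compute the overall MAX in a subquery, then take MAX of rows below it

Corrected query:
SELECT MAX(reading) FROM sensors WHERE reading < (SELECT MAX(reading) FROM sensors)

Result:
MAX(reading)
------------
85.6        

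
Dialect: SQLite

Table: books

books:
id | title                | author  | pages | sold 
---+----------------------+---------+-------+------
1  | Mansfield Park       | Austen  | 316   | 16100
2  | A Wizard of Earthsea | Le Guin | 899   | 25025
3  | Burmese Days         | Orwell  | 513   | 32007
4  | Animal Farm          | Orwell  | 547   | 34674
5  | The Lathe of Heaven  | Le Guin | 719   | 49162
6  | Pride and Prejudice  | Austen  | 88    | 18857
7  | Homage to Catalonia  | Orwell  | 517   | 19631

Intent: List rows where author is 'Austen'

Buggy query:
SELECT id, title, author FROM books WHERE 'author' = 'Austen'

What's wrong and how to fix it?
Bug: 'author' in single quotes is a string literal, not the column; the comparison is literal-vs-literal and never true

Fix: Reference the column as author without single quotes

Corrected query:
SELECT id, title, author FROM books WHERE author = 'Austen'

Result:
id | title               | author
---+---------------------+-------
1  | Mansfield Park      | Austen
6  | Pride and Prejudice | Austen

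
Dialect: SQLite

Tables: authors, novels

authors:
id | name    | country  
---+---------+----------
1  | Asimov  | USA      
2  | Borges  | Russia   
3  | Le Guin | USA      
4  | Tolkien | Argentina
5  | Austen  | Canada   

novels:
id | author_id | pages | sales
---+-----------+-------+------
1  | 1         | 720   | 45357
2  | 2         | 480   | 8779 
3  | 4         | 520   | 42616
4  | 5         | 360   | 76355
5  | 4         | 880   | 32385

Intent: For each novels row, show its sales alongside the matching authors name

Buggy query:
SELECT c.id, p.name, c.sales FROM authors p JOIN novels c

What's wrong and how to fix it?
Bug: Missing join condition: each novels row is matched to all authors rows instead of just its own

Fix: Add ON c.author_id = p.id to the JOIN

Corrected query:
SELECT c.id, p.name, c.sales FROM authors p JOIN novels c ON c.author_id = p.id

Result:
id | name    | sales
---+---------+------
1  | Asimov  | 45357
2  | Borges  | 8779 
3  | Tolkien | 42616
4  | Austen  | 76355
5  | Tolkien | 32385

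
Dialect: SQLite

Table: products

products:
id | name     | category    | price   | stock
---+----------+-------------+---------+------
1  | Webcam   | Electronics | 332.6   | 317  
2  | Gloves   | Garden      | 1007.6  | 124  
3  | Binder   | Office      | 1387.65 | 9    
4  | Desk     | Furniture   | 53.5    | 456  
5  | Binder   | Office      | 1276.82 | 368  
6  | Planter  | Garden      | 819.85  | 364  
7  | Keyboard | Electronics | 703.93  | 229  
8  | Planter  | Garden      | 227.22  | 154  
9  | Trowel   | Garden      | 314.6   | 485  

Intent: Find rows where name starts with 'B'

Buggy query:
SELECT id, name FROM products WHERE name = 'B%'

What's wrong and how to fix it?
Bug: Wildcards only work with LIKE; '=' treats '%' as a literal character

Fix: Use LIKE for wildcard pattern matching

Corrected query:
SELECT id, name FROM products WHERE name LIKE 'B%'

Result:
id | name  
---+-------
3  | Binder
5  | Binder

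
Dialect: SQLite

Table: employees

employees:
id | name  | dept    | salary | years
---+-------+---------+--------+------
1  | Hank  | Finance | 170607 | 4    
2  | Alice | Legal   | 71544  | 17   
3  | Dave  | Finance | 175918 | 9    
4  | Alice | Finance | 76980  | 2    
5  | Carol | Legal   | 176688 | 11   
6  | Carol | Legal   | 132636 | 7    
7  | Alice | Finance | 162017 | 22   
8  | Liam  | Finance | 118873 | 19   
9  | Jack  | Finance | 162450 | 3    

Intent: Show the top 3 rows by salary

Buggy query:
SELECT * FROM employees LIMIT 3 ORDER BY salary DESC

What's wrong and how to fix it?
Bug: ORDER BY cannot follow LIMIT; LIMIT is the final clause

Fix: Sort with ORDER BY, then apply LIMIT

Corrected query:
SELECT * FROM employees ORDER BY salary DESC LIMIT 3

Result:
id | name  | dept    | salary | years
---+-------+---------+--------+------
5  | Carol | Legal   | 176688 | 11   
3  | Dave  | Finance | 175918 | 9    
1  | Hank  | Finance | 170607 | 4    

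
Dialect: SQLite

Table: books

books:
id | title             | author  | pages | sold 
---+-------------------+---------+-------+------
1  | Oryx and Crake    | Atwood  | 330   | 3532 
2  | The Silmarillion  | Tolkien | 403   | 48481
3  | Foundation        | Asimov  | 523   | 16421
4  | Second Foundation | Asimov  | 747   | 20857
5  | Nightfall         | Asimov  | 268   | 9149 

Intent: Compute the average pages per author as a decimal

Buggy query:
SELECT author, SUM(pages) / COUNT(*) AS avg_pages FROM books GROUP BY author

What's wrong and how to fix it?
Bug: Both operands are integers, so '/' performs integer division and truncates

Fix: Cast one side to REAL so the division keeps the fractional part

Corrected query:
SELECT author, SUM(pages) * 1.0 / COUNT(*) AS avg_pages FROM books GROUP BY author

Result:
author  | avg_pages 
--------+-----------
Asimov  | 512.666667
Atwood  | 330       
Tolkien | 403       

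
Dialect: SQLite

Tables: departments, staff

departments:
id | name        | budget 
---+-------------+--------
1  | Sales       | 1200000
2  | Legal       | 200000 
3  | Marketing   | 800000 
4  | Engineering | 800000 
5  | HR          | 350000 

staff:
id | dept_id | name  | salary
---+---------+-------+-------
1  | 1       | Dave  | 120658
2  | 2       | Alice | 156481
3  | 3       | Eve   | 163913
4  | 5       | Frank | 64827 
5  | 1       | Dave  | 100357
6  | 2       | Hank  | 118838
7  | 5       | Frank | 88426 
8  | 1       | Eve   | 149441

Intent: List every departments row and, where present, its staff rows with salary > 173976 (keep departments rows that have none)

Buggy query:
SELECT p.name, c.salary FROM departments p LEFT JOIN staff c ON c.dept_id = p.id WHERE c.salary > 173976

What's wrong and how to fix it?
Bug: Filtering c.salary in WHERE discards the NULL rows produced by LEFT JOIN, turning it into an inner join

Fix: Move the right-table condition into the ON clause so unmatched parents are kept

Corrected query:
SELECT p.name, c.salary FROM departments p LEFT JOIN staff c ON c.dept_id = p.id AND c.salary > 173976

Result:
name        | salary
------------+-------
Sales       | NULL  
Legal       | NULL  
Marketing   | NULL  
Engineering | NULL  
HR          | NULL  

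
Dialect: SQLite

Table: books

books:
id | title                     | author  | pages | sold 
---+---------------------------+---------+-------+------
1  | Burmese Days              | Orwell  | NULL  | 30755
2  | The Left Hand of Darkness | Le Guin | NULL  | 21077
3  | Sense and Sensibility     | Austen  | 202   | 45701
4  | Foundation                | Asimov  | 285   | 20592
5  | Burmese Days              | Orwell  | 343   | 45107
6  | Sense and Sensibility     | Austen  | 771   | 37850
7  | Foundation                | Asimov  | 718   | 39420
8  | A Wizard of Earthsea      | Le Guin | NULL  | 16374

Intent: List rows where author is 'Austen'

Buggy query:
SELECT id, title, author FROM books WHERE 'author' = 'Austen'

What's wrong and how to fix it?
Bug: Single quotes denote string literals in SQL; the column name is being compared as a constant string

Fix: Reference the column as author without single quotes

Corrected query:
SELECT id, title, author FROM books WHERE author = 'Austen'

Result:
id | title                 | author
---+-----------------------+-------
3  | Sense and Sensibility | Austen
6  | Sense and Sensibility | Austen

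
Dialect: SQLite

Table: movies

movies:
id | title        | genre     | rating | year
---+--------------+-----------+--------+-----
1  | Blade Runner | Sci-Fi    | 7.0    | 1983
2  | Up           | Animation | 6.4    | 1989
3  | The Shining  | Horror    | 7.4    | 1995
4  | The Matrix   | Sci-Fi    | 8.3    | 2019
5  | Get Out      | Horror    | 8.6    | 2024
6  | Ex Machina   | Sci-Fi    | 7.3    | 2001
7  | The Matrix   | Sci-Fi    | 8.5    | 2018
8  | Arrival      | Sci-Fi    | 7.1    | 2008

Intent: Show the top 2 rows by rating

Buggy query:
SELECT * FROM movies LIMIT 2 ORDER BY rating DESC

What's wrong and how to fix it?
Bug: ORDER BY cannot follow LIMIT; LIMIT is the final clause

Fix: Swap the clauses: ORDER BY first, then LIMIT

Corrected query:
SELECT * FROM movies ORDER BY rating DESC LIMIT 2

Result:
id | title      | genre  | rating | year
---+------------+--------+--------+-----
5  | Get Out    | Horror | 8.6    | 2024
7  | The Matrix | Sci-Fi | 8.5    | 2018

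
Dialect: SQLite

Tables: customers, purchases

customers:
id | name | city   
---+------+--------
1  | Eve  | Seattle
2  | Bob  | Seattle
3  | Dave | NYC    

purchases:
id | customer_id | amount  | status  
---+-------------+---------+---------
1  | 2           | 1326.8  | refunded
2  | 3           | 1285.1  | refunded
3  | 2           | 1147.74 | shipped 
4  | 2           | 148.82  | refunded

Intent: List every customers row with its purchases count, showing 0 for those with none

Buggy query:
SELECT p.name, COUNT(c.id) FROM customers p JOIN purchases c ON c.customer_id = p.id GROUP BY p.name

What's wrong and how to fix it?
Bug: An inner join excludes parents with zero children

Fix: Switch to LEFT JOIN to retain unmatched parent rows

Corrected query:
SELECT p.name, COUNT(c.id) FROM customers p LEFT JOIN purchases c ON c.customer_id = p.id GROUP BY p.name

Result:
name | COUNT(c.id)
-----+------------
Bob  | 3          
Dave | 1          
Eve  | 0          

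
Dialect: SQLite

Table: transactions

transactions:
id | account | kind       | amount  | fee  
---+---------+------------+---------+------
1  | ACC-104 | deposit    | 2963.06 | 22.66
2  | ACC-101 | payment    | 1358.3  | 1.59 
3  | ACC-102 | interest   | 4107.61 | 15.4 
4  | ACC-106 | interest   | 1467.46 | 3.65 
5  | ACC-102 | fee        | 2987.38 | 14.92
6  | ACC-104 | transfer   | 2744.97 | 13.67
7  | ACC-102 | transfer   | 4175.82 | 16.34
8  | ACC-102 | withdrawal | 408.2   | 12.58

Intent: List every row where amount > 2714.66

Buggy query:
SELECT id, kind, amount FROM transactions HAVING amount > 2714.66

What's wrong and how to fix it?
Bug: This is a non-aggregate query (no GROUP BY, no aggregates), so in SQLite the HAVING clause is invalid here; a row-level condition belongs in WHERE

Fix: Replace HAVING with WHERE since the condition applies to individual rows

Corrected query:
SELECT id, kind, amount FROM transactions WHERE amount > 2714.66

Result:
id | kind     | amount 
---+----------+--------
1  | deposit  | 2963.06
3  | interest | 4107.61
5  | fee      | 2987.38
6  | transfer | 2744.97
7  | transfer | 4175.82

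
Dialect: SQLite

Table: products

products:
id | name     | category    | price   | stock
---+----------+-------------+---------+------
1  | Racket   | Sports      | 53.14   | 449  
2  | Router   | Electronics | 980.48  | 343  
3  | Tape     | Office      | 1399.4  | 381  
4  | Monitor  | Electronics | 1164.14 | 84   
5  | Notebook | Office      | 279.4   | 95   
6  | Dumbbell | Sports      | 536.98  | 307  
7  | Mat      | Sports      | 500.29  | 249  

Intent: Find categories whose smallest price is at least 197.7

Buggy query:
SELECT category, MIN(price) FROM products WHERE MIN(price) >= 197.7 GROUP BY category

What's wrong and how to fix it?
Bug: Aggregates like MIN are computed per group after WHERE runs

Fix: Use HAVING for the per-group MIN condition

Corrected query:
SELECT category, MIN(price) FROM products GROUP BY category HAVING MIN(price) >= 197.7

Result:
category    | MIN(price)
------------+-----------
Electronics | 980.48    
Office      | 279.4     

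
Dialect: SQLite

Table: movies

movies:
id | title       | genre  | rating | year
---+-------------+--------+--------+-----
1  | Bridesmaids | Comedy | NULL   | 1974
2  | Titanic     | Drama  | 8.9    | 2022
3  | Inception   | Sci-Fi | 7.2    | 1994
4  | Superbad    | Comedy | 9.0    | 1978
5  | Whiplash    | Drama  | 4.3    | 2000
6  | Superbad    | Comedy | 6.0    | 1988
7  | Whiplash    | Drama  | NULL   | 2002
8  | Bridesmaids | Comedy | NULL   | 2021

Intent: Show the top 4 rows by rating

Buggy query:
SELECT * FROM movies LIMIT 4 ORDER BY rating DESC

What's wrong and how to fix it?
Bug: ORDER BY cannot follow LIMIT; LIMIT is the final clause

Fix: Sort with ORDER BY, then apply LIMIT

Corrected query:
SELECT * FROM movies ORDER BY rating DESC LIMIT 4

Result:
id | title     | genre  | rating | year
---+-----------+--------+--------+-----
4  | Superbad  | Comedy | 9      | 1978
2  | Titanic   | Drama  | 8.9    | 2022
3  | Inception | Sci-Fi | 7.2    | 1994
6  | Superbad  | Comedy | 6      | 1988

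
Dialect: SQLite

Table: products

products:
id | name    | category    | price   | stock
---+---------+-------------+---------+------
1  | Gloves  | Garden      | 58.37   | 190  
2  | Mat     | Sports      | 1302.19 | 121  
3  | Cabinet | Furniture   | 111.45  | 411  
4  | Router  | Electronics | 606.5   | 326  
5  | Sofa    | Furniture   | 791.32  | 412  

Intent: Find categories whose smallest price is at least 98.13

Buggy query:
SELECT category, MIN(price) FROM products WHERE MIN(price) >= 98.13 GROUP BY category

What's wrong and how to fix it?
Bug: Aggregates like MIN are computed per group after WHERE runs

Fix: Use HAVING for the per-group MIN condition

Corrected query:
SELECT category, MIN(price) FROM products GROUP BY category HAVING MIN(price) >= 98.13

Result:
category    | MIN(price)
------------+-----------
Electronics | 606.5     
Furniture   | 111.45    
Sports      | 1302.19   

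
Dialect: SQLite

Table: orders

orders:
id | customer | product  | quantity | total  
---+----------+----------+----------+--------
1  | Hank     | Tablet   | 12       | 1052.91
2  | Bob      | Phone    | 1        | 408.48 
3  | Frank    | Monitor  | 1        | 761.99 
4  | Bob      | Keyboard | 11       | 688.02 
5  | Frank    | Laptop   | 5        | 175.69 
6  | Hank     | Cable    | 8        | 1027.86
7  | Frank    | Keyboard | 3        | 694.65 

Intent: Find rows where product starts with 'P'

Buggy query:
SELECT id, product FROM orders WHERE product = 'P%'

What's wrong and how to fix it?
Bug: '=' compares the literal string including the % character; pattern matching needs LIKE

Fix: Use LIKE for wildcard pattern matching

Corrected query:
SELECT id, product FROM orders WHERE product LIKE 'P%'

Result:
id | product
---+--------
2  | Phone  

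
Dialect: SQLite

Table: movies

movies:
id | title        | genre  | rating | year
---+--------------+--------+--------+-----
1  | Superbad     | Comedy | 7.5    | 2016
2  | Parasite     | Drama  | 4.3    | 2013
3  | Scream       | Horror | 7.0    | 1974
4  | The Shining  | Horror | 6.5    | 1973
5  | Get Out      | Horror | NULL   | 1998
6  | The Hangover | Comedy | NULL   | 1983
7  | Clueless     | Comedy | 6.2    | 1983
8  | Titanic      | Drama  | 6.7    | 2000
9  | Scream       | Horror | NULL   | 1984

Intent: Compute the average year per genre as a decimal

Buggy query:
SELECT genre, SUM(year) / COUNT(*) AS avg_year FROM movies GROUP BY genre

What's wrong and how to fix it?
Bug: SUM(year) and COUNT(*) are both integers; the division truncates the fractional part

Fix: Cast one side to REAL so the division keeps the fractional part

Corrected query:
SELECT genre, SUM(year) * 1.0 / COUNT(*) AS avg_year FROM movies GROUP BY genre

Result:
genre  | avg_year
-------+---------
Comedy | 1994    
Drama  | 2006.5  
Horror | 1982.25 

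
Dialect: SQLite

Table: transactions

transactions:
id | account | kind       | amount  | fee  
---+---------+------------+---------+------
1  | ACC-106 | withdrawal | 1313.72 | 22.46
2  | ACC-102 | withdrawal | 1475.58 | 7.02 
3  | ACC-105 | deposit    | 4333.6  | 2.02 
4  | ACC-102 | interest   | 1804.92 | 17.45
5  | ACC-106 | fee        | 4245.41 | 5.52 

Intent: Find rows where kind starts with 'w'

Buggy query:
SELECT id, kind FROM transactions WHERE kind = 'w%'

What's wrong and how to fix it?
Bug: '=' compares the literal string including the % character; pattern matching needs LIKE

Fix: Replace '=' with LIKE so 'w%' is treated as a pattern

Corrected query:
SELECT id, kind FROM transactions WHERE kind LIKE 'w%'

Result:
id | kind      
---+-----------
1  | withdrawal
2  | withdrawal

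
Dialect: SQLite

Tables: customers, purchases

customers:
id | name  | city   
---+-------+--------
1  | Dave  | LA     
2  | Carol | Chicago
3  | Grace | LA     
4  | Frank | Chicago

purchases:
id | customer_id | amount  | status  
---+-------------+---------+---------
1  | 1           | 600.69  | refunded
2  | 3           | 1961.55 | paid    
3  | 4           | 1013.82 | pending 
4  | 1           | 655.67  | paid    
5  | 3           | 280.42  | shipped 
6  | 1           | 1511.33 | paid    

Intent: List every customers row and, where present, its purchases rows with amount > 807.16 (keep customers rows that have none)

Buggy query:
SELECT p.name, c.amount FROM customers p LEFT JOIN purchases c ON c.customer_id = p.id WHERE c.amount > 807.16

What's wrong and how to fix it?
Bug: A WHERE condition on the right-hand table after LEFT JOIN drops unmatched parents

Fix: Move the right-table condition into the ON clause so unmatched parents are kept

Corrected query:
SELECT p.name, c.amount FROM customers p LEFT JOIN purchases c ON c.customer_id = p.id AND c.amount > 807.16

Result:
name  | amount 
------+--------
Dave  | 1511.33
Carol | NULL   
Grace | 1961.55
Frank | 1013.82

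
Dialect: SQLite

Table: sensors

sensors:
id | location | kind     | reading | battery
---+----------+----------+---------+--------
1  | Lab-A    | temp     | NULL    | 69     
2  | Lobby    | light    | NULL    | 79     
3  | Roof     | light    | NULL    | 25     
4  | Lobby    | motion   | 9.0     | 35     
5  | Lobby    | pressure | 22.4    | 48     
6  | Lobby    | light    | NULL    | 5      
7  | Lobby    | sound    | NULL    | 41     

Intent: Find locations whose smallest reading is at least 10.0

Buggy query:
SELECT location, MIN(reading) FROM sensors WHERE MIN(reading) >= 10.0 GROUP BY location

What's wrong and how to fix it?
Bug: MIN() in WHERE is a misuse of aggregate

Fix: Replace WHERE with HAVING after the GROUP BY

Corrected query:
SELECT location, MIN(reading) FROM sensors GROUP BY location HAVING MIN(reading) >= 10.0

Result:
(no rows)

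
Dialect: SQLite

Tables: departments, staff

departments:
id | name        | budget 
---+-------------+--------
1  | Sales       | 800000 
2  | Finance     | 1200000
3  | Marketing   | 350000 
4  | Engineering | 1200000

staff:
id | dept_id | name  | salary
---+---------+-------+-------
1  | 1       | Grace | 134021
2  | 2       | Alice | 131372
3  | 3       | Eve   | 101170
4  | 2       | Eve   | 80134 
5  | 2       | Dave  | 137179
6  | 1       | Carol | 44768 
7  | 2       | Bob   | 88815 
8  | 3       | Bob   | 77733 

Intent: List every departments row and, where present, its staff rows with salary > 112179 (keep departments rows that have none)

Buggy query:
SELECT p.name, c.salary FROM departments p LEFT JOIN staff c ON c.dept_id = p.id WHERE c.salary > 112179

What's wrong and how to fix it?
Bug: A WHERE condition on the right-hand table after LEFT JOIN drops unmatched parents

Fix: Put 'c.salary > 112179' in the JOIN's ON clause instead of WHERE

Corrected query:
SELECT p.name, c.salary FROM departments p LEFT JOIN staff c ON c.dept_id = p.id AND c.salary > 112179

Result:
name        | salary
------------+-------
Sales       | 134021
Finance     | 131372
Finance     | 137179
Marketing   | NULL  
Engineering | NULL  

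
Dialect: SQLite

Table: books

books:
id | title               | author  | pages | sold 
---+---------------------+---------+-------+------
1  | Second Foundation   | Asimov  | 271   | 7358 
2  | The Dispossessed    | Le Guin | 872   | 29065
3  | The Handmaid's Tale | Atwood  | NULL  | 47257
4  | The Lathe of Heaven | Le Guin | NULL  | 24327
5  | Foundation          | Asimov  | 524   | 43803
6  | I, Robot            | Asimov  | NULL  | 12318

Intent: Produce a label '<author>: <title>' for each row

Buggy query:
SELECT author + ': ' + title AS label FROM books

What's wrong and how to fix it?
Bug: '+' is numeric addition; on text columns SQLite converts them to 0 instead of concatenating

Fix: Replace + with || to concatenate text

Corrected query:
SELECT author || ': ' || title AS label FROM books

Result:
label                       
----------------------------
Asimov: Second Foundation   
Le Guin: The Dispossessed   
Atwood: The Handmaid's Tale 
Le Guin: The Lathe of Heaven
Asimov: Foundation          
Asimov: I, Robot            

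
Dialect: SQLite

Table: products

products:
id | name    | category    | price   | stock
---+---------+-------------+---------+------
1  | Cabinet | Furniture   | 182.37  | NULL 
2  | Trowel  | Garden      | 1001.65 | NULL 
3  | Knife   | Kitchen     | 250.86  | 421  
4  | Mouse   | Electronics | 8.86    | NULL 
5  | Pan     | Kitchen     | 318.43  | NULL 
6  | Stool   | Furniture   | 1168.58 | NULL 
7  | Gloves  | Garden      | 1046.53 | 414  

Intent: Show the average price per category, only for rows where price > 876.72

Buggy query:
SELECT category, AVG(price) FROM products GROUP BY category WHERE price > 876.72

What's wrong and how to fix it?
Bug: WHERE cannot follow GROUP BY

Fix: Move the WHERE clause before GROUP BY

Corrected query:
SELECT category, AVG(price) FROM products WHERE price > 876.72 GROUP BY category

Result:
category  | AVG(price)
----------+-----------
Furniture | 1168.58   
Garden    | 1024.09   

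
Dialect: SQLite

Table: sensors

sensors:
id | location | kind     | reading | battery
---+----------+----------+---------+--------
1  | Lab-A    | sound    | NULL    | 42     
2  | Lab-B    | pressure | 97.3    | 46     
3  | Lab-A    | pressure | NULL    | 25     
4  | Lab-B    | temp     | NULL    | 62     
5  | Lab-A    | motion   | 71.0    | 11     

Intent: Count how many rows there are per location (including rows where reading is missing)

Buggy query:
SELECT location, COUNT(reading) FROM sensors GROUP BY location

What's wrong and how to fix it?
Bug: COUNT(reading) skips NULLs, so groups with missing reading are undercounted

Fix: Use COUNT(*) to count all rows regardless of NULL

Corrected query:
SELECT location, COUNT(*) FROM sensors GROUP BY location

Result:
location | COUNT(*)
---------+---------
Lab-A    | 3       
Lab-B    | 2       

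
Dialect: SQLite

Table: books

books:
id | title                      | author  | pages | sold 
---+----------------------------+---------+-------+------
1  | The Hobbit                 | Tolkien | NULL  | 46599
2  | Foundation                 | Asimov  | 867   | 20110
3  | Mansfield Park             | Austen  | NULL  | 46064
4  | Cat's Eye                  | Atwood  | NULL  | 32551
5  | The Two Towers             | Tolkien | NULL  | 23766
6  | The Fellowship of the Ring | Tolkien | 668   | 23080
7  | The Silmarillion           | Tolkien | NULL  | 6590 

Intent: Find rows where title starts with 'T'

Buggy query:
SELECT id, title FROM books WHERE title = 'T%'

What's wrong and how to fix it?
Bug: '=' compares the literal string including the % character; pattern matching needs LIKE

Fix: Replace '=' with LIKE so 'T%' is treated as a pattern

Corrected query:
SELECT id, title FROM books WHERE title LIKE 'T%'

Result:
id | title                     
---+---------------------------
1  | The Hobbit                
5  | The Two Towers            
6  | The Fellowship of the Ring
7  | The Silmarillion          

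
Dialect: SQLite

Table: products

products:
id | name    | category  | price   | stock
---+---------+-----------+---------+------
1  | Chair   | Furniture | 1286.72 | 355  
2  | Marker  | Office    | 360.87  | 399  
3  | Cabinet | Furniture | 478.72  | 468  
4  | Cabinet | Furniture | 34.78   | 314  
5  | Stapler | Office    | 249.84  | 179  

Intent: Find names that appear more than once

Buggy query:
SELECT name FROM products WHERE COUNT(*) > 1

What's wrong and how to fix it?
Bug: COUNT(*) is an aggregate and cannot be used in WHERE

Fix: Group first, then use HAVING for the count condition

Corrected query:
SELECT name FROM products GROUP BY name HAVING COUNT(*) > 1

Result:
name   
-------
Cabinet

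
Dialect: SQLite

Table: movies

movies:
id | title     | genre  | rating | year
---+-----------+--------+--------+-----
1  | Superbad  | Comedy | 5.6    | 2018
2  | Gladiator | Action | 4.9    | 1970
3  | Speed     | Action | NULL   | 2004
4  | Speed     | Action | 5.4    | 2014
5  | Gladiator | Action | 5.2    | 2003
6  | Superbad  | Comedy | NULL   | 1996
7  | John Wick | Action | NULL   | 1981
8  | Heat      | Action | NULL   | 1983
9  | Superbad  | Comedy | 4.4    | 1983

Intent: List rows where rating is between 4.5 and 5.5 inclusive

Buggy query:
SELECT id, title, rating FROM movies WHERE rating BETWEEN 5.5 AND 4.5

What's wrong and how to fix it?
Bug: The bounds are reversed; BETWEEN a AND b requires a <= b to match anything

Fix: Write BETWEEN 4.5 AND 5.5

Corrected query:
SELECT id, title, rating FROM movies WHERE rating BETWEEN 4.5 AND 5.5

Result:
id | title     | rating
---+-----------+-------
2  | Gladiator | 4.9   
4  | Speed     | 5.4   
5  | Gladiator | 5.2   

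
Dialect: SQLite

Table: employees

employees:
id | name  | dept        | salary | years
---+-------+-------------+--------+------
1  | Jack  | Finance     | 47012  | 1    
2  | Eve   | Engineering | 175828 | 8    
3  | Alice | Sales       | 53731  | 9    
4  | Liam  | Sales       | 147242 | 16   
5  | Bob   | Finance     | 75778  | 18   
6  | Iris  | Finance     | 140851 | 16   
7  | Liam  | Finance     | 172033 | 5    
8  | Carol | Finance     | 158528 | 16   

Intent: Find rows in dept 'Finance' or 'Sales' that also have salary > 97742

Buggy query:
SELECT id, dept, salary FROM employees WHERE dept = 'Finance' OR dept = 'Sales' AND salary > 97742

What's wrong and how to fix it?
Bug: Without parentheses, AND is evaluated before OR, so the salary filter only applies to the 'Sales' branch

Fix: Group the OR with parentheses (or use IN), then AND the threshold

Corrected query:
SELECT id, dept, salary FROM employees WHERE (dept = 'Finance' OR dept = 'Sales') AND salary > 97742

Result:
id | dept    | salary
---+---------+-------
4  | Sales   | 147242
6  | Finance | 140851
7  | Finance | 172033
8  | Finance | 158528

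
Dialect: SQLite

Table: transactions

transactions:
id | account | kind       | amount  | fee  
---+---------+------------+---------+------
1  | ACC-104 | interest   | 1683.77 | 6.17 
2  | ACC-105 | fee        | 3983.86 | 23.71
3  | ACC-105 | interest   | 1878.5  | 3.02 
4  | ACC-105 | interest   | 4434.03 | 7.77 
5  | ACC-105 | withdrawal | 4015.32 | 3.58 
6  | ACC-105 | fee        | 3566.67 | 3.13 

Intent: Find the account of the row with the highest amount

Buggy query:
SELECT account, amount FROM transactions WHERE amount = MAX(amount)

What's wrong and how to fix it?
Bug: WHERE is evaluated per row; an aggregate over the whole table isn't defined there

Fix: Use a subquery: WHERE amount = (SELECT MAX(amount) FROM transactions)

Corrected query:
SELECT account, amount FROM transactions WHERE amount = (SELECT MAX(amount) FROM transactions)

Result:
account | amount 
--------+--------
ACC-105 | 4434.03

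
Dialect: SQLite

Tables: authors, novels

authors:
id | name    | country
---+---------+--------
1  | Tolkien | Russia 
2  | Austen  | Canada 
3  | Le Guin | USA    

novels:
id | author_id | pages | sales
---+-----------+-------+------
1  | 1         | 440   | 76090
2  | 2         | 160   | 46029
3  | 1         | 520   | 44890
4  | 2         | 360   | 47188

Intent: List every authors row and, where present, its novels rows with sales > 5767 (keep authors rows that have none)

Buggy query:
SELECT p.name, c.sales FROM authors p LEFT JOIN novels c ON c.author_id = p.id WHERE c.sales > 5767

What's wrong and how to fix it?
Bug: A WHERE condition on the right-hand table after LEFT JOIN drops unmatched parents

Fix: Move the right-table condition into the ON clause so unmatched parents are kept

Corrected query:
SELECT p.name, c.sales FROM authors p LEFT JOIN novels c ON c.author_id = p.id AND c.sales > 5767

Result:
name    | sales
--------+------
Tolkien | 44890
Tolkien | 76090
Austen  | 46029
Austen  | 47188
Le Guin | NULL 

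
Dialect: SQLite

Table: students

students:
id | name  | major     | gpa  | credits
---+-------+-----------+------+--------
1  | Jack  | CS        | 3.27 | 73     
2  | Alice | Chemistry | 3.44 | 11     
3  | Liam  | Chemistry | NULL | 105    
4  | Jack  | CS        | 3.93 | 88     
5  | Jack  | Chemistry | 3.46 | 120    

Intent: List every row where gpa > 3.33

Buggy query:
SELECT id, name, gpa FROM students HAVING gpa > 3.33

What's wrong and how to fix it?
Bug: This is a non-aggregate query (no GROUP BY, no aggregates), so in SQLite the HAVING clause is invalid here; a row-level condition belongs in WHERE

Fix: Replace HAVING with WHERE since the condition applies to individual rows

Corrected query:
SELECT id, name, gpa FROM students WHERE gpa > 3.33

Result:
id | name  | gpa 
---+-------+-----
2  | Alice | 3.44
4  | Jack  | 3.93
5  | Jack  | 3.46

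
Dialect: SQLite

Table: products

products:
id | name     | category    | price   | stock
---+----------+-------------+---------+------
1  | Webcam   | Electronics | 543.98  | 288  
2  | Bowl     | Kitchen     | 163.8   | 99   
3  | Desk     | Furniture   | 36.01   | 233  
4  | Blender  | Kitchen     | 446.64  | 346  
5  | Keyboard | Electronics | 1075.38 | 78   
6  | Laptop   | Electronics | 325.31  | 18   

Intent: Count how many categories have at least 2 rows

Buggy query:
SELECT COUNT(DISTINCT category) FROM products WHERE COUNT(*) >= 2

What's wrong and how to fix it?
Bug: WHERE filters individual rows, not groups, so a group-level COUNT is invalid there

Fix: Group first with HAVING COUNT(*) >= 2, then COUNT the resulting groups

Corrected query:
SELECT COUNT(*) FROM (SELECT category FROM products GROUP BY category HAVING COUNT(*) >= 2)

Result:
COUNT(*)
--------
2       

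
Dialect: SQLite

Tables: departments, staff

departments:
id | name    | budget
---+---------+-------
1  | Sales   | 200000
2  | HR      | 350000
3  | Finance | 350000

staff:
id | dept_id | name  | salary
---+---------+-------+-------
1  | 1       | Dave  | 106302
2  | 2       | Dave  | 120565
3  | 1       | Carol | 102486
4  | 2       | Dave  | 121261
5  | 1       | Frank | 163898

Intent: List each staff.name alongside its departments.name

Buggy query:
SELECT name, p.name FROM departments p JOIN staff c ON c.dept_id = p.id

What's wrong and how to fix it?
Bug: Both tables have a 'name' column; the unqualified reference is ambiguous

Fix: Qualify the column with its table alias (c.name)

Corrected query:
SELECT c.name, p.name FROM departments p JOIN staff c ON c.dept_id = p.id

Result:
name  | name 
------+------
Dave  | Sales
Dave  | HR   
Carol | Sales
Dave  | HR   
Frank | Sales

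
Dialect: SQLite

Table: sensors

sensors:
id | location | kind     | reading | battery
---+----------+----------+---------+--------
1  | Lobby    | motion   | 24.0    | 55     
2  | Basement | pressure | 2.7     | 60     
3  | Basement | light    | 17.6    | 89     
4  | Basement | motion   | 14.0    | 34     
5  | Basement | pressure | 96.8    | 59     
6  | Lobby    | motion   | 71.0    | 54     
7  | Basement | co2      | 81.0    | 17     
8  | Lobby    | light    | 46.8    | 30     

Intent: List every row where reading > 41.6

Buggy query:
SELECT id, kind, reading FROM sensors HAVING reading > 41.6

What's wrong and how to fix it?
Bug: HAVING filters the output of aggregation, but this query has no GROUP BY and no aggregate functions, so SQLite rejects it (HAVING clause on a non-aggregate query); the condition here is per row

Fix: Use WHERE for row-level filtering

Corrected query:
SELECT id, kind, reading FROM sensors WHERE reading > 41.6

Result:
id | kind     | reading
---+----------+--------
5  | pressure | 96.8   
6  | motion   | 71     
7  | co2      | 81     
8  | light    | 46.8   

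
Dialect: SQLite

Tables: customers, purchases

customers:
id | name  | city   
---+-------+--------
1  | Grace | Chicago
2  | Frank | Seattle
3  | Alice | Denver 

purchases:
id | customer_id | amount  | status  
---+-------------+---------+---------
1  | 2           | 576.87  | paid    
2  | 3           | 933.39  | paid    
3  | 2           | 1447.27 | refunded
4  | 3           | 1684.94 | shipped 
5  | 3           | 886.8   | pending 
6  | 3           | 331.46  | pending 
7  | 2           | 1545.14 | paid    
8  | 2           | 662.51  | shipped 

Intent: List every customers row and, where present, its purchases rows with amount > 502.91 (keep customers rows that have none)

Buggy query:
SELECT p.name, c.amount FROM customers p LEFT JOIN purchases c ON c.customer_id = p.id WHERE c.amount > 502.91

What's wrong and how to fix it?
Bug: A WHERE condition on the right-hand table after LEFT JOIN drops unmatched parents

Fix: Move the right-table condition into the ON clause so unmatched parents are kept

Corrected query:
SELECT p.name, c.amount FROM customers p LEFT JOIN purchases c ON c.customer_id = p.id AND c.amount > 502.91

Result:
name  | amount 
------+--------
Grace | NULL   
Frank | 576.87 
Frank | 662.51 
Frank | 1447.27
Frank | 1545.14
Alice | 886.8  
Alice | 933.39 
Alice | 1684.94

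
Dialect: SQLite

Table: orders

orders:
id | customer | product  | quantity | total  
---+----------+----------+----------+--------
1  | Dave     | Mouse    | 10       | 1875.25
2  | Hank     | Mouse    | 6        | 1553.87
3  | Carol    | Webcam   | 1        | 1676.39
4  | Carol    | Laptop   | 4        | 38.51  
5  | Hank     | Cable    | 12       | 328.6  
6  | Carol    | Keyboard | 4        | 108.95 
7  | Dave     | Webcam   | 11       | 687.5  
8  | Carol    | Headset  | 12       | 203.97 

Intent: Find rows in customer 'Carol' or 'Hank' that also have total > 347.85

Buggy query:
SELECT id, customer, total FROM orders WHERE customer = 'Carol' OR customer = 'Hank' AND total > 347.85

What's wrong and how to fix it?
Bug: Without parentheses, AND is evaluated before OR, so the total filter only applies to the 'Hank' branch

Fix: Add parentheses around the OR so the AND applies to both alternatives

Corrected query:
SELECT id, customer, total FROM orders WHERE (customer = 'Carol' OR customer = 'Hank') AND total > 347.85

Result:
id | customer | total  
---+----------+--------
2  | Hank     | 1553.87
3  | Carol    | 1676.39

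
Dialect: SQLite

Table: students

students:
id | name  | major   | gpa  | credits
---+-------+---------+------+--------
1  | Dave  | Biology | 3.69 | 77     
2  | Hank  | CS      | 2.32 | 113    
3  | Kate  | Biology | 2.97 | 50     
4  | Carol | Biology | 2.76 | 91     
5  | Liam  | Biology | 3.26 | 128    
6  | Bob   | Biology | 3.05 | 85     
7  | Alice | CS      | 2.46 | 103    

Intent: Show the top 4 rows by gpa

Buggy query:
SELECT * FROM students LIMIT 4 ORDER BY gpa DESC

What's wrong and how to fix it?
Bug: LIMIT must come after ORDER BY

Fix: Sort with ORDER BY, then apply LIMIT

Corrected query:
SELECT * FROM students ORDER BY gpa DESC LIMIT 4

Result:
id | name | major   | gpa  | credits
---+------+---------+------+--------
1  | Dave | Biology | 3.69 | 77     
5  | Liam | Biology | 3.26 | 128    
6  | Bob  | Biology | 3.05 | 85     
3  | Kate | Biology | 2.97 | 50     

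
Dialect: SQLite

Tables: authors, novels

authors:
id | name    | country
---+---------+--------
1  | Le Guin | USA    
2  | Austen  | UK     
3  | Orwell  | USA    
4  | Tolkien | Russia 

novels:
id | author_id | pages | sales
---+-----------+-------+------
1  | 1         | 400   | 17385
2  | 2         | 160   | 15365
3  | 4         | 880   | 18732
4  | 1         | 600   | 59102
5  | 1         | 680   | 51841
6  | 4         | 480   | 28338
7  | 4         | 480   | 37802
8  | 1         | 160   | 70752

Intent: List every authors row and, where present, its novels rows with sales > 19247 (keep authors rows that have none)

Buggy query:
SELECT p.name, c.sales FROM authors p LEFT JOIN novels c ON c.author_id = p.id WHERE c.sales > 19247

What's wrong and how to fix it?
Bug: A WHERE condition on the right-hand table after LEFT JOIN drops unmatched parents

Fix: Put 'c.sales > 19247' in the JOIN's ON clause instead of WHERE

Corrected query:
SELECT p.name, c.sales FROM authors p LEFT JOIN novels c ON c.author_id = p.id AND c.sales > 19247

Result:
name    | sales
--------+------
Le Guin | 51841
Le Guin | 59102
Le Guin | 70752
Austen  | NULL 
Orwell  | NULL 
Tolkien | 28338
Tolkien | 37802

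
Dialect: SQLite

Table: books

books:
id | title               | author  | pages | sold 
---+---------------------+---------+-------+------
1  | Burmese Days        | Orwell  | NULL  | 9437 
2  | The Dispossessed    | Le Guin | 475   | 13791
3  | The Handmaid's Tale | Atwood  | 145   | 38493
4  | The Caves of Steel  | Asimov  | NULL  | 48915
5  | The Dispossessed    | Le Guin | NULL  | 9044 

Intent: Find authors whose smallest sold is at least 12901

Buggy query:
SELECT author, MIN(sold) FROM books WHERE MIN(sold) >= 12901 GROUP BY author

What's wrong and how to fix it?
Bug: MIN() in WHERE is a misuse of aggregate

Fix: Use HAVING for the per-group MIN condition

Corrected query:
SELECT author, MIN(sold) FROM books GROUP BY author HAVING MIN(sold) >= 12901

Result:
author | MIN(sold)
-------+----------
Asimov | 48915    
Atwood | 38493    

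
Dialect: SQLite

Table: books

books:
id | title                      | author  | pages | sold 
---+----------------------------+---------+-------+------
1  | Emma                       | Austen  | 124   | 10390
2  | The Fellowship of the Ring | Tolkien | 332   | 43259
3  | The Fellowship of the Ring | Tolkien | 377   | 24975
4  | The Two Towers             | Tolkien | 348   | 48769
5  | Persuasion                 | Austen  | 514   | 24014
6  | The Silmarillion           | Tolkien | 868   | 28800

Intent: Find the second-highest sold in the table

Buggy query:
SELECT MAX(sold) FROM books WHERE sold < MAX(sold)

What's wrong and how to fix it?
Bug: MAX(sold) on the right of the comparison is an aggregate-in-WHERE error

Fix: Put the inner MAX in a scalar subquery

Corrected query:
SELECT MAX(sold) FROM books WHERE sold < (SELECT MAX(sold) FROM books)

Result:
MAX(sold)
---------
43259    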